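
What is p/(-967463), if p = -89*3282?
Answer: 292098/967463 ≈ 0.30192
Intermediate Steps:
p = -292098
p/(-967463) = -292098/(-967463) = -292098*(-1/967463) = 292098/967463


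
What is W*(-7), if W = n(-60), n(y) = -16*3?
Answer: 336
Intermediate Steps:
n(y) = -48
W = -48
W*(-7) = -48*(-7) = 336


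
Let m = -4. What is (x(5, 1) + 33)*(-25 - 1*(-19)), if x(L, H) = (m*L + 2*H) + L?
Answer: -120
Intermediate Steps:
x(L, H) = -3*L + 2*H (x(L, H) = (-4*L + 2*H) + L = -3*L + 2*H)
(x(5, 1) + 33)*(-25 - 1*(-19)) = ((-3*5 + 2*1) + 33)*(-25 - 1*(-19)) = ((-15 + 2) + 33)*(-25 + 19) = (-13 + 33)*(-6) = 20*(-6) = -120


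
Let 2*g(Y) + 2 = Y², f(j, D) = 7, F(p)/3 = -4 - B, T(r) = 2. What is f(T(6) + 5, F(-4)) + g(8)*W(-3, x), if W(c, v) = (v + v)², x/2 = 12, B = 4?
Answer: 71431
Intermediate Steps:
x = 24 (x = 2*12 = 24)
F(p) = -24 (F(p) = 3*(-4 - 1*4) = 3*(-4 - 4) = 3*(-8) = -24)
W(c, v) = 4*v² (W(c, v) = (2*v)² = 4*v²)
g(Y) = -1 + Y²/2
f(T(6) + 5, F(-4)) + g(8)*W(-3, x) = 7 + (-1 + (½)*8²)*(4*24²) = 7 + (-1 + (½)*64)*(4*576) = 7 + (-1 + 32)*2304 = 7 + 31*2304 = 7 + 71424 = 71431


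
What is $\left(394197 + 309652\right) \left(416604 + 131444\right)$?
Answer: $385743036752$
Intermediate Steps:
$\left(394197 + 309652\right) \left(416604 + 131444\right) = 703849 \cdot 548048 = 385743036752$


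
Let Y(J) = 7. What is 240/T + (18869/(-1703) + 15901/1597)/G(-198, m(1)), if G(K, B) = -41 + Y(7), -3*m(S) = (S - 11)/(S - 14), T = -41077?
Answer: 3037426455/111716747207 ≈ 0.027189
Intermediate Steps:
m(S) = -(-11 + S)/(3*(-14 + S)) (m(S) = -(S - 11)/(3*(S - 14)) = -(-11 + S)/(3*(-14 + S)))
G(K, B) = -34 (G(K, B) = -41 + 7 = -34)
240/T + (18869/(-1703) + 15901/1597)/G(-198, m(1)) = 240/(-41077) + (18869/(-1703) + 15901/1597)/(-34) = 240*(-1/41077) + (18869*(-1/1703) + 15901*(1/1597))*(-1/34) = -240/41077 + (-18869/1703 + 15901/1597)*(-1/34) = -240/41077 - 3054390/2719691*(-1/34) = -240/41077 + 89835/2719691 = 3037426455/111716747207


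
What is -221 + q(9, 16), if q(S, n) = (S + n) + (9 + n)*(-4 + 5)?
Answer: -171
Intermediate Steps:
q(S, n) = 9 + S + 2*n (q(S, n) = (S + n) + (9 + n)*1 = (S + n) + (9 + n) = 9 + S + 2*n)
-221 + q(9, 16) = -221 + (9 + 9 + 2*16) = -221 + (9 + 9 + 32) = -221 + 50 = -171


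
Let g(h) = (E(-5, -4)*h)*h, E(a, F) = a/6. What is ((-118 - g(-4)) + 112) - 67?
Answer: -179/3 ≈ -59.667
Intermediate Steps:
E(a, F) = a/6 (E(a, F) = a*(1/6) = a/6)
g(h) = -5*h**2/6 (g(h) = (((1/6)*(-5))*h)*h = (-5*h/6)*h = -5*h**2/6)
((-118 - g(-4)) + 112) - 67 = ((-118 - (-5)*(-4)**2/6) + 112) - 67 = ((-118 - (-5)*16/6) + 112) - 67 = ((-118 - 1*(-40/3)) + 112) - 67 = ((-118 + 40/3) + 112) - 67 = (-314/3 + 112) - 67 = 22/3 - 67 = -179/3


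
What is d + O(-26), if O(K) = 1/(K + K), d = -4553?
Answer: -236757/52 ≈ -4553.0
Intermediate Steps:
O(K) = 1/(2*K)
d + O(-26) = -4553 + (½)/(-26) = -4553 + (½)*(-1/26) = -4553 - 1/52 = -236757/52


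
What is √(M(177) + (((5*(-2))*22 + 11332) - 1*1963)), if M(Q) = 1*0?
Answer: √9149 ≈ 95.650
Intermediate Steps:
M(Q) = 0
√(M(177) + (((5*(-2))*22 + 11332) - 1*1963)) = √(0 + (((5*(-2))*22 + 11332) - 1*1963)) = √(0 + ((-10*22 + 11332) - 1963)) = √(0 + ((-220 + 11332) - 1963)) = √(0 + (11112 - 1963)) = √(0 + 9149) = √9149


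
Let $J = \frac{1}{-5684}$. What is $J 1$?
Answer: $- \frac{1}{5684} \approx -0.00017593$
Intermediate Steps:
$J = - \frac{1}{5684} \approx -0.00017593$
$J 1 = \left(- \frac{1}{5684}\right) 1 = - \frac{1}{5684}$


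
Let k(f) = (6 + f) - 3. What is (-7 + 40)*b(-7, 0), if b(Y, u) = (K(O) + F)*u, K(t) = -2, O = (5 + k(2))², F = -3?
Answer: 0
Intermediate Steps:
k(f) = 3 + f
O = 100 (O = (5 + (3 + 2))² = (5 + 5)² = 10² = 100)
b(Y, u) = -5*u (b(Y, u) = (-2 - 3)*u = -5*u)
(-7 + 40)*b(-7, 0) = (-7 + 40)*(-5*0) = 33*0 = 0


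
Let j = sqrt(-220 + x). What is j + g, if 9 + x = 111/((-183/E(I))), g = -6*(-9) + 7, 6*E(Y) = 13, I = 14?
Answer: 61 + I*sqrt(30851970)/366 ≈ 61.0 + 15.176*I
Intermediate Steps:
E(Y) = 13/6 (E(Y) = (1/6)*13 = 13/6)
g = 61 (g = 54 + 7 = 61)
x = -3775/366 (x = -9 + 111/((-183/13/6)) = -9 + 111/((-183*6/13)) = -9 + 111/(-1098/13) = -9 + 111*(-13/1098) = -9 - 481/366 = -3775/366 ≈ -10.314)
j = I*sqrt(30851970)/366 (j = sqrt(-220 - 3775/366) = sqrt(-84295/366) = I*sqrt(30851970)/366 ≈ 15.176*I)
j + g = I*sqrt(30851970)/366 + 61 = 61 + I*sqrt(30851970)/366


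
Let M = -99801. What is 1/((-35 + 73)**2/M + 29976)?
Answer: 99801/2991633332 ≈ 3.3360e-5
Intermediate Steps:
1/((-35 + 73)**2/M + 29976) = 1/((-35 + 73)**2/(-99801) + 29976) = 1/(38**2*(-1/99801) + 29976) = 1/(1444*(-1/99801) + 29976) = 1/(-1444/99801 + 29976) = 1/(2991633332/99801) = 99801/2991633332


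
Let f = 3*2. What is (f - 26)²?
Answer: 400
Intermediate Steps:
f = 6
(f - 26)² = (6 - 26)² = (-20)² = 400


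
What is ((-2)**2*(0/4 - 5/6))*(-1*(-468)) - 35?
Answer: -1595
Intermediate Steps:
((-2)**2*(0/4 - 5/6))*(-1*(-468)) - 35 = (4*(0*(1/4) - 5*1/6))*468 - 35 = (4*(0 - 5/6))*468 - 35 = (4*(-5/6))*468 - 35 = -10/3*468 - 35 = -1560 - 35 = -1595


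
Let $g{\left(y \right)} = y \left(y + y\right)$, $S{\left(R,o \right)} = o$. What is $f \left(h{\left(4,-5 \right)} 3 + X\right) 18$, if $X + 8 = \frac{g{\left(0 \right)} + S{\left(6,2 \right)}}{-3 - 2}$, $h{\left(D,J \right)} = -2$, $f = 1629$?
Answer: $- \frac{2111184}{5} \approx -4.2224 \cdot 10^{5}$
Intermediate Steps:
$g{\left(y \right)} = 2 y^{2}$ ($g{\left(y \right)} = y 2 y = 2 y^{2}$)
$X = - \frac{42}{5}$ ($X = -8 + \frac{2 \cdot 0^{2} + 2}{-3 - 2} = -8 + \frac{2 \cdot 0 + 2}{-5} = -8 + \left(0 + 2\right) \left(- \frac{1}{5}\right) = -8 + 2 \left(- \frac{1}{5}\right) = -8 - \frac{2}{5} = - \frac{42}{5} \approx -8.4$)
$f \left(h{\left(4,-5 \right)} 3 + X\right) 18 = 1629 \left(\left(-2\right) 3 - \frac{42}{5}\right) 18 = 1629 \left(-6 - \frac{42}{5}\right) 18 = 1629 \left(\left(- \frac{72}{5}\right) 18\right) = 1629 \left(- \frac{1296}{5}\right) = - \frac{2111184}{5}$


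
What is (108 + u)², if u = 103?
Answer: 44521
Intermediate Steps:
(108 + u)² = (108 + 103)² = 211² = 44521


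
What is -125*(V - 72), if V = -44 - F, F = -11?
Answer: 13125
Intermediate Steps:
V = -33 (V = -44 - 1*(-11) = -44 + 11 = -33)
-125*(V - 72) = -125*(-33 - 72) = -125*(-105) = 13125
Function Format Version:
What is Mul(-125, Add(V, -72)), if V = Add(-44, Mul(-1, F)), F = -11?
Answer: 13125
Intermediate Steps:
V = -33 (V = Add(-44, Mul(-1, -11)) = Add(-44, 11) = -33)
Mul(-125, Add(V, -72)) = Mul(-125, Add(-33, -72)) = Mul(-125, -105) = 13125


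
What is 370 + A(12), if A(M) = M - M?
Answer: 370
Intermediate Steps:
A(M) = 0
370 + A(12) = 370 + 0 = 370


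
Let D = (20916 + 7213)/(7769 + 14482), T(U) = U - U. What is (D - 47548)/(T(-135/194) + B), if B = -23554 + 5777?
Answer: 1057962419/395556027 ≈ 2.6746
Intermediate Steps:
T(U) = 0
B = -17777
D = 28129/22251 ≈ 1.2642
(D - 47548)/(T(-135/194) + B) = (28129/22251 - 47548)/(0 - 17777) = -1057962419/22251/(-17777) = -1057962419/22251*(-1/17777) = 1057962419/395556027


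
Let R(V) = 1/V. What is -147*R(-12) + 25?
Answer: 149/4 ≈ 37.250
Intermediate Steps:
-147*R(-12) + 25 = -147/(-12) + 25 = -147*(-1/12) + 25 = 49/4 + 25 = 149/4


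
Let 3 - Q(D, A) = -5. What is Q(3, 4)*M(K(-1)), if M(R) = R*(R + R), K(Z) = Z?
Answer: 16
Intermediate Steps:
Q(D, A) = 8 (Q(D, A) = 3 - 1*(-5) = 3 + 5 = 8)
M(R) = 2*R² (M(R) = R*(2*R) = 2*R²)
Q(3, 4)*M(K(-1)) = 8*(2*(-1)²) = 8*(2*1) = 8*2 = 16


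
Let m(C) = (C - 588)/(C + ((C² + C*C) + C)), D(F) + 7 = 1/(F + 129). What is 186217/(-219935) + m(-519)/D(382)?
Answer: -5681362084691/6712409162080 ≈ -0.84640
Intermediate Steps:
D(F) = -7 + 1/(129 + F) (D(F) = -7 + 1/(F + 129) = -7 + 1/(129 + F))
m(C) = (-588 + C)/(2*C + 2*C²) (m(C) = (-588 + C)/(C + ((C² + C²) + C)) = (-588 + C)/(C + (2*C² + C)) = (-588 + C)/(C + (C + 2*C²)) = (-588 + C)/(2*C + 2*C²))
186217/(-219935) + m(-519)/D(382) = 186217/(-219935) + ((½)*(-588 - 519)/(-519*(1 - 519)))/(((-902 - 7*382)/(129 + 382))) = 186217*(-1/219935) + ((½)*(-1/519)*(-1107)/(-518))/(((-902 - 2674)/511)) = -186217/219935 + ((½)*(-1/519)*(-1/518)*(-1107))/(((1/511)*(-3576))) = -186217/219935 - 369/(179228*(-3576/511)) = -186217/219935 - 369/179228*(-511/3576) = -186217/219935 + 8979/30519968 = -5681362084691/6712409162080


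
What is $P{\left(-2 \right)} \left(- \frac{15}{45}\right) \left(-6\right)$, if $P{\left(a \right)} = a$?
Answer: $-4$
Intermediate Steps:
$P{\left(-2 \right)} \left(- \frac{15}{45}\right) \left(-6\right) = - 2 \left(- \frac{15}{45}\right) \left(-6\right) = - 2 \left(\left(-15\right) \frac{1}{45}\right) \left(-6\right) = \left(-2\right) \left(- \frac{1}{3}\right) \left(-6\right) = \frac{2}{3} \left(-6\right) = -4$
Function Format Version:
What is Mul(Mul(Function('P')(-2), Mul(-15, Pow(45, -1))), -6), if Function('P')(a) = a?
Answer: -4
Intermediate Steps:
Mul(Mul(Function('P')(-2), Mul(-15, Pow(45, -1))), -6) = Mul(Mul(-2, Mul(-15, Pow(45, -1))), -6) = Mul(Mul(-2, Mul(-15, Rational(1, 45))), -6) = Mul(Mul(-2, Rational(-1, 3)), -6) = Mul(Rational(2, 3), -6) = -4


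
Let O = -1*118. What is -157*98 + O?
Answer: -15504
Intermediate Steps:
O = -118
-157*98 + O = -157*98 - 118 = -15386 - 118 = -15504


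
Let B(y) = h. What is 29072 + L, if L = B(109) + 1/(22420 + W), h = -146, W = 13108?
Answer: 1027682929/35528 ≈ 28926.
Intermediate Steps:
B(y) = -146
L = -5187087/35528 (L = -146 + 1/(22420 + 13108) = -146 + 1/35528 = -5187087/35528 ≈ -146.00)
29072 + L = 29072 - 5187087/35528 = 1027682929/35528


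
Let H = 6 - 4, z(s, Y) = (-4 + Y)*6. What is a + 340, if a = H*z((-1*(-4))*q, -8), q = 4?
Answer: 196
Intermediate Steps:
z(s, Y) = -24 + 6*Y
H = 2
a = -144 (a = 2*(-24 + 6*(-8)) = 2*(-24 - 48) = 2*(-72) = -144)
a + 340 = -144 + 340 = 196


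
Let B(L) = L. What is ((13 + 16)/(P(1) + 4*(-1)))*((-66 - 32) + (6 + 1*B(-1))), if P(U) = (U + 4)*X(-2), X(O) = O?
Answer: 2697/14 ≈ 192.64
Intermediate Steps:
P(U) = -8 - 2*U (P(U) = (U + 4)*(-2) = (4 + U)*(-2) = -8 - 2*U)
((13 + 16)/(P(1) + 4*(-1)))*((-66 - 32) + (6 + 1*B(-1))) = ((13 + 16)/((-8 - 2*1) + 4*(-1)))*((-66 - 32) + (6 + 1*(-1))) = (29/((-8 - 2) - 4))*(-98 + (6 - 1)) = (29/(-10 - 4))*(-98 + 5) = (29/(-14))*(-93) = (29*(-1/14))*(-93) = -29/14*(-93) = 2697/14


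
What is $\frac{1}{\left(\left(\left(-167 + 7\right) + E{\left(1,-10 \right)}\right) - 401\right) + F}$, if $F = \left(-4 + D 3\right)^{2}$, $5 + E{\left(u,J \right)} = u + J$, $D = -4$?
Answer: $- \frac{1}{319} \approx -0.0031348$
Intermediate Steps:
$E{\left(u,J \right)} = -5 + J + u$ ($E{\left(u,J \right)} = -5 + \left(u + J\right) = -5 + \left(J + u\right) = -5 + J + u$)
$F = 256$ ($F = \left(-4 - 12\right)^{2} = \left(-16\right)^{2} = 256$)
$\frac{1}{\left(\left(\left(-167 + 7\right) + E{\left(1,-10 \right)}\right) - 401\right) + F} = \frac{1}{\left(\left(\left(-167 + 7\right) - 14\right) - 401\right) + 256} = \frac{1}{\left(\left(-160 - 14\right) - 401\right) + 256} = \frac{1}{\left(-174 - 401\right) + 256} = \frac{1}{-575 + 256} = \frac{1}{-319} = - \frac{1}{319}$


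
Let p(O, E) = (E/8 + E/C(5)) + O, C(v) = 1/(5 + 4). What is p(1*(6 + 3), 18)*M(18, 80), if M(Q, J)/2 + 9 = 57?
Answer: 16632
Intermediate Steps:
C(v) = ⅑ (C(v) = 1/9 = ⅑)
M(Q, J) = 96 (M(Q, J) = -18 + 2*57 = -18 + 114 = 96)
p(O, E) = O + 73*E/8 (p(O, E) = (E/8 + E/(⅑)) + O = (E*(⅛) + E*9) + O = (E/8 + 9*E) + O = 73*E/8 + O = O + 73*E/8)
p(1*(6 + 3), 18)*M(18, 80) = (1*(6 + 3) + (73/8)*18)*96 = (1*9 + 657/4)*96 = (9 + 657/4)*96 = (693/4)*96 = 16632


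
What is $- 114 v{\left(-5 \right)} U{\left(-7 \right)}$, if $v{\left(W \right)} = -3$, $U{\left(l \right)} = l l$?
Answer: $16758$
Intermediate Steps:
$U{\left(l \right)} = l^{2}$
$- 114 v{\left(-5 \right)} U{\left(-7 \right)} = \left(-114\right) \left(-3\right) \left(-7\right)^{2} = 342 \cdot 49 = 16758$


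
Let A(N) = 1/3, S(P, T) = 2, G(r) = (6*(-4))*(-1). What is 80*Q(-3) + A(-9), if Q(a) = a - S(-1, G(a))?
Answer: -1199/3 ≈ -399.67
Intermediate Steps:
G(r) = 24 (G(r) = -24*(-1) = 24)
A(N) = ⅓
Q(a) = -2 + a (Q(a) = a - 1*2 = a - 2 = -2 + a)
80*Q(-3) + A(-9) = 80*(-2 - 3) + ⅓ = 80*(-5) + ⅓ = -400 + ⅓ = -1199/3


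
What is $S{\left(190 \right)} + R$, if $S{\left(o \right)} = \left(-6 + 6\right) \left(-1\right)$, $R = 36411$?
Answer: $36411$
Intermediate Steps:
$S{\left(o \right)} = 0$ ($S{\left(o \right)} = 0 \left(-1\right) = 0$)
$S{\left(190 \right)} + R = 0 + 36411 = 36411$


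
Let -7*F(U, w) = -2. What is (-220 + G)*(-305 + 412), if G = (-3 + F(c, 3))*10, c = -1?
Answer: -185110/7 ≈ -26444.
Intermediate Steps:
F(U, w) = 2/7 (F(U, w) = -⅐*(-2) = 2/7)
G = -190/7 (G = (-3 + 2/7)*10 = -19/7*10 = -190/7 ≈ -27.143)
(-220 + G)*(-305 + 412) = (-220 - 190/7)*(-305 + 412) = -1730/7*107 = -185110/7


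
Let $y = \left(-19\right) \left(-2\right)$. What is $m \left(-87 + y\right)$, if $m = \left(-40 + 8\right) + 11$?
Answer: $1029$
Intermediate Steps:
$y = 38$
$m = -21$ ($m = -32 + 11 = -21$)
$m \left(-87 + y\right) = - 21 \left(-87 + 38\right) = \left(-21\right) \left(-49\right) = 1029$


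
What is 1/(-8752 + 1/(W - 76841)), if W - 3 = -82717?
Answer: -159555/1396425361 ≈ -0.00011426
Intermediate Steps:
W = -82714 (W = 3 - 82717 = -82714)
1/(-8752 + 1/(W - 76841)) = 1/(-8752 + 1/(-82714 - 76841)) = 1/(-8752 + 1/(-159555)) = 1/(-8752 - 1/159555) = 1/(-1396425361/159555) = -159555/1396425361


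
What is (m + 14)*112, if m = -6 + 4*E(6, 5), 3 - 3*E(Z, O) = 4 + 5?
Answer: 0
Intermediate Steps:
E(Z, O) = -2 (E(Z, O) = 1 - (4 + 5)/3 = 1 - ⅓*9 = 1 - 3 = -2)
m = -14 (m = -6 + 4*(-2) = -6 - 8 = -14)
(m + 14)*112 = (-14 + 14)*112 = 0*112 = 0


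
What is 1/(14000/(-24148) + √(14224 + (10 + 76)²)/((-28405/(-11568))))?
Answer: 37061327883125/229200762538168532 + 13016900882778*√5405/57300190634542133 ≈ 0.016863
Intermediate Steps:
1/(14000/(-24148) + √(14224 + (10 + 76)²)/((-28405/(-11568)))) = 1/(14000*(-1/24148) + √(14224 + 86²)/((-28405*(-1/11568)))) = 1/(-3500/6037 + √(14224 + 7396)/(28405/11568)) = 1/(-3500/6037 + √21620*(11568/28405)) = 1/(-3500/6037 + (2*√5405)*(11568/28405)) = 1/(-3500/6037 + 23136*√5405/28405)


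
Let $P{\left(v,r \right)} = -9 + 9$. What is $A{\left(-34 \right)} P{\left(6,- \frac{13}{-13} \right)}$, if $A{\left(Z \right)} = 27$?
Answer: $0$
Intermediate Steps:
$P{\left(v,r \right)} = 0$
$A{\left(-34 \right)} P{\left(6,- \frac{13}{-13} \right)} = 27 \cdot 0 = 0$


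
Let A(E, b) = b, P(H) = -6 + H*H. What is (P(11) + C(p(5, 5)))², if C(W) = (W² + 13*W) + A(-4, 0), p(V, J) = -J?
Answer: 5625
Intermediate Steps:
P(H) = -6 + H²
C(W) = W² + 13*W (C(W) = (W² + 13*W) + 0 = W² + 13*W)
(P(11) + C(p(5, 5)))² = ((-6 + 11²) + (-1*5)*(13 - 1*5))² = ((-6 + 121) - 5*(13 - 5))² = (115 - 5*8)² = (115 - 40)² = 75² = 5625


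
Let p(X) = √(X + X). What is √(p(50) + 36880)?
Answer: √36890 ≈ 192.07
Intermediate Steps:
p(X) = √2*√X (p(X) = √(2*X) = √2*√X)
√(p(50) + 36880) = √(√2*√50 + 36880) = √(√2*(5*√2) + 36880) = √(10 + 36880) = √36890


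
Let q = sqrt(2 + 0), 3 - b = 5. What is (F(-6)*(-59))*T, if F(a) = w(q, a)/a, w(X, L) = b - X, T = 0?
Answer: 0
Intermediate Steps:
b = -2 (b = 3 - 1*5 = 3 - 5 = -2)
q = sqrt(2) ≈ 1.4142
w(X, L) = -2 - X
F(a) = (-2 - sqrt(2))/a
(F(-6)*(-59))*T = (((-2 - sqrt(2))/(-6))*(-59))*0 = (-(-2 - sqrt(2))/6*(-59))*0 = ((1/3 + sqrt(2)/6)*(-59))*0 = (-59/3 - 59*sqrt(2)/6)*0 = 0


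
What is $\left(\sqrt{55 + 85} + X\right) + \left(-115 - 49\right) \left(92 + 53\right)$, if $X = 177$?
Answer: $-23603 + 2 \sqrt{35} \approx -23591.0$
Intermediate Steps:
$\left(\sqrt{55 + 85} + X\right) + \left(-115 - 49\right) \left(92 + 53\right) = \left(\sqrt{55 + 85} + 177\right) + \left(-115 - 49\right) \left(92 + 53\right) = \left(\sqrt{140} + 177\right) - 23780 = \left(2 \sqrt{35} + 177\right) - 23780 = \left(177 + 2 \sqrt{35}\right) - 23780 = -23603 + 2 \sqrt{35}$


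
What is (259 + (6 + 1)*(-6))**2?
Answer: 47089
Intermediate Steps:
(259 + (6 + 1)*(-6))**2 = (259 + 7*(-6))**2 = (259 - 42)**2 = 217**2 = 47089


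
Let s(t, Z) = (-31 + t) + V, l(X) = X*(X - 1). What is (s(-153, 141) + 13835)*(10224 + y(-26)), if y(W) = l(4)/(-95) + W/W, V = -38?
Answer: 13223164519/95 ≈ 1.3919e+8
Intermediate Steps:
l(X) = X*(-1 + X)
y(W) = 83/95 (y(W) = (4*(-1 + 4))/(-95) + W/W = (4*3)*(-1/95) + 1 = 12*(-1/95) + 1 = -12/95 + 1 = 83/95)
s(t, Z) = -69 + t (s(t, Z) = (-31 + t) - 38 = -69 + t)
(s(-153, 141) + 13835)*(10224 + y(-26)) = ((-69 - 153) + 13835)*(10224 + 83/95) = (-222 + 13835)*(971363/95) = 13613*(971363/95) = 13223164519/95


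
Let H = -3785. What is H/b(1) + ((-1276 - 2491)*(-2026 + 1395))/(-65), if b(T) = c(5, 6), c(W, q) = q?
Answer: -14507887/390 ≈ -37200.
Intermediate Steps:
b(T) = 6
H/b(1) + ((-1276 - 2491)*(-2026 + 1395))/(-65) = -3785/6 + ((-1276 - 2491)*(-2026 + 1395))/(-65) = -3785*1/6 - 3767*(-631)*(-1/65) = -3785/6 + 2376977*(-1/65) = -3785/6 - 2376977/65 = -14507887/390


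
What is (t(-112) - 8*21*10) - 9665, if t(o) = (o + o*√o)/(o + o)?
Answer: -22689/2 + 2*I*√7 ≈ -11345.0 + 5.2915*I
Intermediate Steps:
t(o) = (o + o^(3/2))/(2*o) (t(o) = (o + o^(3/2))/((2*o)) = (o + o^(3/2))*(1/(2*o)) = (o + o^(3/2))/(2*o))
(t(-112) - 8*21*10) - 9665 = ((½ + √(-112)/2) - 8*21*10) - 9665 = ((½ + (4*I*√7)/2) - 168*10) - 9665 = ((½ + 2*I*√7) - 1680) - 9665 = (-3359/2 + 2*I*√7) - 9665 = -22689/2 + 2*I*√7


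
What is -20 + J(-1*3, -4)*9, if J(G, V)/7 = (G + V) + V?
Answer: -713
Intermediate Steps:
J(G, V) = 7*G + 14*V (J(G, V) = 7*((G + V) + V) = 7*(G + 2*V) = 7*G + 14*V)
-20 + J(-1*3, -4)*9 = -20 + (7*(-1*3) + 14*(-4))*9 = -20 + (7*(-3) - 56)*9 = -20 + (-21 - 56)*9 = -20 - 77*9 = -20 - 693 = -713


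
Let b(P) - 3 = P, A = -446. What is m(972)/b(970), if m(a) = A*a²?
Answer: -421373664/973 ≈ -4.3307e+5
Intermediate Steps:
b(P) = 3 + P
m(a) = -446*a²
m(972)/b(970) = (-446*972²)/(3 + 970) = -446*944784/973 = -421373664*1/973 = -421373664/973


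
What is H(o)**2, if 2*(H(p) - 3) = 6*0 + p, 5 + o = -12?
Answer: 121/4 ≈ 30.250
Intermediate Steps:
o = -17 (o = -5 - 12 = -17)
H(p) = 3 + p/2 (H(p) = 3 + (6*0 + p)/2 = 3 + (0 + p)/2 = 3 + p/2)
H(o)**2 = (3 + (1/2)*(-17))**2 = (3 - 17/2)**2 = (-11/2)**2 = 121/4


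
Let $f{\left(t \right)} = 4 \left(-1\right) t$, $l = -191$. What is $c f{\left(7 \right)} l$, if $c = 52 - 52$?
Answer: $0$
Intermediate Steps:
$c = 0$
$f{\left(t \right)} = - 4 t$
$c f{\left(7 \right)} l = 0 \left(\left(-4\right) 7\right) \left(-191\right) = 0 \left(-28\right) \left(-191\right) = 0 \left(-191\right) = 0$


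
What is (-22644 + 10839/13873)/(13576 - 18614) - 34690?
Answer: -2424245386687/69892174 ≈ -34686.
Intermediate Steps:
(-22644 + 10839/13873)/(13576 - 18614) - 34690 = (-22644 + 10839*(1/13873))/(-5038) - 34690 = (-22644 + 10839/13873)*(-1/5038) - 34690 = -314129373/13873*(-1/5038) - 34690 = 314129373/69892174 - 34690 = -2424245386687/69892174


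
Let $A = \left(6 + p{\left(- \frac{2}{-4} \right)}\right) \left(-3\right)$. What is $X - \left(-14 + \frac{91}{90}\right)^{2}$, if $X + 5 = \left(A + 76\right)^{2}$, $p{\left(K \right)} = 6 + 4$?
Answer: $\frac{4943339}{8100} \approx 610.29$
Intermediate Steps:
$p{\left(K \right)} = 10$
$A = -48$ ($A = \left(6 + 10\right) \left(-3\right) = 16 \left(-3\right) = -48$)
$X = 779$ ($X = -5 + \left(-48 + 76\right)^{2} = -5 + 28^{2} = -5 + 784 = 779$)
$X - \left(-14 + \frac{91}{90}\right)^{2} = 779 - \left(-14 + \frac{91}{90}\right)^{2} = 779 - \left(- \frac{1169}{90}\right)^{2} = 779 - \frac{1366561}{8100} = \frac{4943339}{8100}$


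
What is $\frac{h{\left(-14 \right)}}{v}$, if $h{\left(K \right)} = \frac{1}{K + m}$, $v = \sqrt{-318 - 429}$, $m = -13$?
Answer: $\frac{i \sqrt{83}}{6723} \approx 0.0013551 i$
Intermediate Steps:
$v = 3 i \sqrt{83}$ ($v = \sqrt{-747} = 3 i \sqrt{83} \approx 27.331 i$)
$h{\left(K \right)} = \frac{1}{-13 + K}$ ($h{\left(K \right)} = \frac{1}{K - 13} = \frac{1}{-13 + K}$)
$\frac{h{\left(-14 \right)}}{v} = \frac{1}{\left(-13 - 14\right) 3 i \sqrt{83}} = \frac{\left(- \frac{1}{249}\right) i \sqrt{83}}{-27} = - \frac{\left(- \frac{1}{249}\right) i \sqrt{83}}{27} = \frac{i \sqrt{83}}{6723}$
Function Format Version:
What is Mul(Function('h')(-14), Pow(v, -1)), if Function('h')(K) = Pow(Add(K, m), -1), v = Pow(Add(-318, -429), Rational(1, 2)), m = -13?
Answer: Mul(Rational(1, 6723), I, Pow(83, Rational(1, 2))) ≈ Mul(0.0013551, I)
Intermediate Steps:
v = Mul(3, I, Pow(83, Rational(1, 2))) (v = Pow(-747, Rational(1, 2)) = Mul(3, I, Pow(83, Rational(1, 2))) ≈ Mul(27.331, I))
Function('h')(K) = Pow(Add(-13, K), -1) (Function('h')(K) = Pow(Add(K, -13), -1) = Pow(Add(-13, K), -1))
Mul(Function('h')(-14), Pow(v, -1)) = Mul(Pow(Add(-13, -14), -1), Pow(Mul(3, I, Pow(83, Rational(1, 2))), -1)) = Mul(Pow(-27, -1), Mul(Rational(-1, 249), I, Pow(83, Rational(1, 2)))) = Mul(Rational(-1, 27), Mul(Rational(-1, 249), I, Pow(83, Rational(1, 2)))) = Mul(Rational(1, 6723), I, Pow(83, Rational(1, 2)))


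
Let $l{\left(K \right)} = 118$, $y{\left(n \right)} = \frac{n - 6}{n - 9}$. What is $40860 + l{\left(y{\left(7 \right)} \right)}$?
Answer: $40978$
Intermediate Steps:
$y{\left(n \right)} = \frac{-6 + n}{-9 + n}$
$40860 + l{\left(y{\left(7 \right)} \right)} = 40860 + 118 = 40978$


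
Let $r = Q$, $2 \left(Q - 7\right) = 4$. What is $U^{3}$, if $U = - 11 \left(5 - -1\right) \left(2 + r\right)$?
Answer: $-382657176$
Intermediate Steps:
$Q = 9$ ($Q = 7 + \frac{1}{2} \cdot 4 = 7 + 2 = 9$)
$r = 9$
$U = -726$ ($U = - 11 \left(5 - -1\right) \left(2 + 9\right) = - 11 \left(5 + 1\right) 11 = - 11 \cdot 6 \cdot 11 = \left(-11\right) 66 = -726$)
$U^{3} = \left(-726\right)^{3} = -382657176$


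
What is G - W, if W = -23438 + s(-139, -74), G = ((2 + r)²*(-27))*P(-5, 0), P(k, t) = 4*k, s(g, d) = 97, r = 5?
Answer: 49801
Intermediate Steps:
G = 26460 (G = ((2 + 5)²*(-27))*(4*(-5)) = (7²*(-27))*(-20) = (49*(-27))*(-20) = -1323*(-20) = 26460)
W = -23341 (W = -23438 + 97 = -23341)
G - W = 26460 - 1*(-23341) = 26460 + 23341 = 49801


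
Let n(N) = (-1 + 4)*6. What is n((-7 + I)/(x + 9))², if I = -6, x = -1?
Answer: 324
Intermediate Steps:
n(N) = 18 (n(N) = 3*6 = 18)
n((-7 + I)/(x + 9))² = 18² = 324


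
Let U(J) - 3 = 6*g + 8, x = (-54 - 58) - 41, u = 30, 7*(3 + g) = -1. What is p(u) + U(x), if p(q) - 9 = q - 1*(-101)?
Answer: 925/7 ≈ 132.14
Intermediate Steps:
g = -22/7 (g = -3 + (⅐)*(-1) = -3 - ⅐ = -22/7 ≈ -3.1429)
p(q) = 110 + q (p(q) = 9 + (q - 1*(-101)) = 9 + (q + 101) = 9 + (101 + q) = 110 + q)
x = -153 (x = -112 - 41 = -153)
U(J) = -55/7 (U(J) = 3 + (6*(-22/7) + 8) = 3 + (-132/7 + 8) = 3 - 76/7 = -55/7)
p(u) + U(x) = (110 + 30) - 55/7 = 140 - 55/7 = 925/7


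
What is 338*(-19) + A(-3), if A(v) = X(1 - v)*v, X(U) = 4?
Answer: -6434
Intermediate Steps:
A(v) = 4*v
338*(-19) + A(-3) = 338*(-19) + 4*(-3) = -6422 - 12 = -6434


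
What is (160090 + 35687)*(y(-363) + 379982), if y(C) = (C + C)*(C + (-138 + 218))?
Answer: 114615686880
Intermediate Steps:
y(C) = 2*C*(80 + C) (y(C) = (2*C)*(C + 80) = (2*C)*(80 + C) = 2*C*(80 + C))
(160090 + 35687)*(y(-363) + 379982) = (160090 + 35687)*(2*(-363)*(80 - 363) + 379982) = 195777*(2*(-363)*(-283) + 379982) = 195777*(205458 + 379982) = 195777*585440 = 114615686880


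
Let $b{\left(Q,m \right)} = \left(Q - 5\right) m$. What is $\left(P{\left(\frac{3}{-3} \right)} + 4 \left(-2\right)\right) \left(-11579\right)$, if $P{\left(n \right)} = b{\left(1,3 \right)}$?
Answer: $231580$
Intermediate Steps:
$b{\left(Q,m \right)} = m \left(-5 + Q\right)$ ($b{\left(Q,m \right)} = \left(-5 + Q\right) m = m \left(-5 + Q\right)$)
$P{\left(n \right)} = -12$ ($P{\left(n \right)} = 3 \left(-5 + 1\right) = 3 \left(-4\right) = -12$)
$\left(P{\left(\frac{3}{-3} \right)} + 4 \left(-2\right)\right) \left(-11579\right) = \left(-12 + 4 \left(-2\right)\right) \left(-11579\right) = \left(-12 - 8\right) \left(-11579\right) = \left(-20\right) \left(-11579\right) = 231580$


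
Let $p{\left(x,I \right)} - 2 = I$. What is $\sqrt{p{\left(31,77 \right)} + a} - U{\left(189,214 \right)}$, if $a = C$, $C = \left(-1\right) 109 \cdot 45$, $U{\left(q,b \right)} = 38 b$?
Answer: $-8132 + i \sqrt{4826} \approx -8132.0 + 69.469 i$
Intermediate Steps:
$p{\left(x,I \right)} = 2 + I$
$C = -4905$ ($C = \left(-109\right) 45 = -4905$)
$a = -4905$
$\sqrt{p{\left(31,77 \right)} + a} - U{\left(189,214 \right)} = \sqrt{\left(2 + 77\right) - 4905} - 38 \cdot 214 = \sqrt{79 - 4905} - 8132 = \sqrt{-4826} - 8132 = i \sqrt{4826} - 8132 = -8132 + i \sqrt{4826}$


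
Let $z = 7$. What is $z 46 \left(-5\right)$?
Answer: $-1610$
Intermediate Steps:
$z 46 \left(-5\right) = 7 \cdot 46 \left(-5\right) = 322 \left(-5\right) = -1610$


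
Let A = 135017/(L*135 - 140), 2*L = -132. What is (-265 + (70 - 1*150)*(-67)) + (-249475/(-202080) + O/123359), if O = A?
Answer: 114972016590633589/22560189981600 ≈ 5096.2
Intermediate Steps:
L = -66 (L = (1/2)*(-132) = -66)
A = -135017/9050 (A = 135017/(-66*135 - 140) = 135017/(-8910 - 140) = 135017/(-9050) = 135017*(-1/9050) = -135017/9050 ≈ -14.919)
O = -135017/9050 ≈ -14.919
(-265 + (70 - 1*150)*(-67)) + (-249475/(-202080) + O/123359) = (-265 + (70 - 1*150)*(-67)) + (-249475/(-202080) - 135017/9050/123359) = (-265 + (70 - 150)*(-67)) + (-249475*(-1/202080) - 135017/9050*1/123359) = (-265 - 80*(-67)) + (49895/40416 - 135017/1116398950) = (-265 + 5360) + 27848634381589/22560189981600 = 5095 + 27848634381589/22560189981600 = 114972016590633589/22560189981600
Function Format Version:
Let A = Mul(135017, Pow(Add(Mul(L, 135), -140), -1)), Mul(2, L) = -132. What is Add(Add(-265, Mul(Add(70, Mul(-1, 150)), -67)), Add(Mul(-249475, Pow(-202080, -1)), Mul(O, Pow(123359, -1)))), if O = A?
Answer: Rational(114972016590633589, 22560189981600) ≈ 5096.2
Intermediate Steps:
L = -66 (L = Mul(Rational(1, 2), -132) = -66)
A = Rational(-135017, 9050) (A = Mul(135017, Pow(Add(Mul(-66, 135), -140), -1)) = Mul(135017, Pow(Add(-8910, -140), -1)) = Mul(135017, Pow(-9050, -1)) = Mul(135017, Rational(-1, 9050)) = Rational(-135017, 9050) ≈ -14.919)
O = Rational(-135017, 9050) ≈ -14.919
Add(Add(-265, Mul(Add(70, Mul(-1, 150)), -67)), Add(Mul(-249475, Pow(-202080, -1)), Mul(O, Pow(123359, -1)))) = Add(Add(-265, Mul(Add(70, Mul(-1, 150)), -67)), Add(Mul(-249475, Pow(-202080, -1)), Mul(Rational(-135017, 9050), Pow(123359, -1)))) = Add(Add(-265, Mul(Add(70, -150), -67)), Add(Mul(-249475, Rational(-1, 202080)), Mul(Rational(-135017, 9050), Rational(1, 123359)))) = Add(Add(-265, Mul(-80, -67)), Add(Rational(49895, 40416), Rational(-135017, 1116398950))) = Add(Add(-265, 5360), Rational(27848634381589, 22560189981600)) = Add(5095, Rational(27848634381589, 22560189981600)) = Rational(114972016590633589, 22560189981600)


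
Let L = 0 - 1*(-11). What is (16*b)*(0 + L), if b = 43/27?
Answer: 7568/27 ≈ 280.30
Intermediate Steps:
b = 43/27 (b = 43*(1/27) = 43/27 ≈ 1.5926)
L = 11 (L = 0 + 11 = 11)
(16*b)*(0 + L) = (16*(43/27))*(0 + 11) = (688/27)*11 = 7568/27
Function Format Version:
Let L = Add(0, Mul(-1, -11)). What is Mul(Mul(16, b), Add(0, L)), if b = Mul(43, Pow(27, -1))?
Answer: Rational(7568, 27) ≈ 280.30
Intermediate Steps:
b = Rational(43, 27) (b = Mul(43, Rational(1, 27)) = Rational(43, 27) ≈ 1.5926)
L = 11 (L = Add(0, 11) = 11)
Mul(Mul(16, b), Add(0, L)) = Mul(Mul(16, Rational(43, 27)), Add(0, 11)) = Mul(Rational(688, 27), 11) = Rational(7568, 27)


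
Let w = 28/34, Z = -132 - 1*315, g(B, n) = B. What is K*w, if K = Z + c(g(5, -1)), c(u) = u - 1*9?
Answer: -6314/17 ≈ -371.41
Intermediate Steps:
Z = -447 (Z = -132 - 315 = -447)
c(u) = -9 + u (c(u) = u - 9 = -9 + u)
w = 14/17 (w = 28*(1/34) = 14/17 ≈ 0.82353)
K = -451 (K = -447 + (-9 + 5) = -447 - 4 = -451)
K*w = -451*14/17 = -6314/17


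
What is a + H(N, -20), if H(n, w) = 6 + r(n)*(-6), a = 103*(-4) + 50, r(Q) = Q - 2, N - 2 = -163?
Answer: 622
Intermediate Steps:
N = -161 (N = 2 - 163 = -161)
r(Q) = -2 + Q
a = -362 (a = -412 + 50 = -362)
H(n, w) = 18 - 6*n (H(n, w) = 6 + (-2 + n)*(-6) = 6 + (12 - 6*n) = 18 - 6*n)
a + H(N, -20) = -362 + (18 - 6*(-161)) = -362 + (18 + 966) = -362 + 984 = 622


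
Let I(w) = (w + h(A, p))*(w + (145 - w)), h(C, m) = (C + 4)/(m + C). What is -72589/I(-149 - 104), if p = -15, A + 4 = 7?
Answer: 871068/441235 ≈ 1.9742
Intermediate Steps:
A = 3 (A = -4 + 7 = 3)
h(C, m) = (4 + C)/(C + m)
I(w) = -1015/12 + 145*w (I(w) = (w + (4 + 3)/(3 - 15))*(w + (145 - w)) = (w + 7/(-12))*145 = (w - 1/12*7)*145 = (w - 7/12)*145 = (-7/12 + w)*145 = -1015/12 + 145*w)
-72589/I(-149 - 104) = -72589/(-1015/12 + 145*(-149 - 104)) = -72589/(-1015/12 + 145*(-253)) = -72589/(-1015/12 - 36685) = -72589/(-441235/12) = -72589*(-12/441235) = 871068/441235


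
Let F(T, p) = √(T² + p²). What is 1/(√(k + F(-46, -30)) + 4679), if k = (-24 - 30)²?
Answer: 1/(4679 + √(2916 + 2*√754)) ≈ 0.00021126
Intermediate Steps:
k = 2916 (k = (-54)² = 2916)
1/(√(k + F(-46, -30)) + 4679) = 1/(√(2916 + √((-46)² + (-30)²)) + 4679) = 1/(√(2916 + √(2116 + 900)) + 4679) = 1/(√(2916 + √3016) + 4679) = 1/(√(2916 + 2*√754) + 4679) = 1/(4679 + √(2916 + 2*√754))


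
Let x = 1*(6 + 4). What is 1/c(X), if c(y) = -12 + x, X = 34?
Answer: -1/2 ≈ -0.50000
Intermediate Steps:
x = 10 (x = 1*10 = 10)
c(y) = -2 (c(y) = -12 + 10 = -2)
1/c(X) = 1/(-2) = -1/2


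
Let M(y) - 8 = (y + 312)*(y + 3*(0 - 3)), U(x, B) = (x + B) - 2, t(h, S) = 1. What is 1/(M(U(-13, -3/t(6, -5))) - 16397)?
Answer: -1/24327 ≈ -4.1107e-5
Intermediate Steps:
U(x, B) = -2 + B + x (U(x, B) = (B + x) - 2 = -2 + B + x)
M(y) = 8 + (-9 + y)*(312 + y) (M(y) = 8 + (y + 312)*(y + 3*(0 - 3)) = 8 + (312 + y)*(y + 3*(-3)) = 8 + (312 + y)*(y - 9) = 8 + (312 + y)*(-9 + y) = 8 + (-9 + y)*(312 + y))
1/(M(U(-13, -3/t(6, -5))) - 16397) = 1/((-2800 + (-2 - 3/1 - 13)**2 + 303*(-2 - 3/1 - 13)) - 16397) = 1/((-2800 + (-2 - 3*1 - 13)**2 + 303*(-2 - 3*1 - 13)) - 16397) = 1/((-2800 + (-2 - 3 - 13)**2 + 303*(-2 - 3 - 13)) - 16397) = 1/((-2800 + (-18)**2 + 303*(-18)) - 16397) = 1/((-2800 + 324 - 5454) - 16397) = 1/(-7930 - 16397) = 1/(-24327) = -1/24327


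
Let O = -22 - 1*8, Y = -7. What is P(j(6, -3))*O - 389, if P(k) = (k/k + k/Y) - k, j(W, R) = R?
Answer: -3653/7 ≈ -521.86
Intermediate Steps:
O = -30 (O = -22 - 8 = -30)
P(k) = 1 - 8*k/7 (P(k) = (k/k + k/(-7)) - k = (1 + k*(-⅐)) - k = (1 - k/7) - k = 1 - 8*k/7)
P(j(6, -3))*O - 389 = (1 - 8/7*(-3))*(-30) - 389 = (1 + 24/7)*(-30) - 389 = (31/7)*(-30) - 389 = -930/7 - 389 = -3653/7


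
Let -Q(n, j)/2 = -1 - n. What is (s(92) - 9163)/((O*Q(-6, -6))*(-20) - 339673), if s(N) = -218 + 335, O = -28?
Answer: 9046/345273 ≈ 0.026200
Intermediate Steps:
Q(n, j) = 2 + 2*n (Q(n, j) = -2*(-1 - n) = 2 + 2*n)
s(N) = 117
(s(92) - 9163)/((O*Q(-6, -6))*(-20) - 339673) = (117 - 9163)/(-28*(2 + 2*(-6))*(-20) - 339673) = -9046/(-28*(2 - 12)*(-20) - 339673) = -9046/(-28*(-10)*(-20) - 339673) = -9046/(280*(-20) - 339673) = -9046/(-5600 - 339673) = -9046/(-345273) = -9046*(-1/345273) = 9046/345273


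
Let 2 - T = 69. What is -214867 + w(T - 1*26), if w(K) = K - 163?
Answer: -215123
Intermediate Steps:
T = -67 (T = 2 - 1*69 = 2 - 69 = -67)
w(K) = -163 + K
-214867 + w(T - 1*26) = -214867 + (-163 + (-67 - 1*26)) = -214867 + (-163 + (-67 - 26)) = -214867 + (-163 - 93) = -214867 - 256 = -215123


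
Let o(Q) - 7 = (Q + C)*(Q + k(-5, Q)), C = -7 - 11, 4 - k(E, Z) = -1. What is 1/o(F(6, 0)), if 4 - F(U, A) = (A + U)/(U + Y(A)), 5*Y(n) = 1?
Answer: -961/108809 ≈ -0.0088320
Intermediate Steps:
k(E, Z) = 5 (k(E, Z) = 4 - 1*(-1) = 4 + 1 = 5)
Y(n) = ⅕ (Y(n) = (⅕)*1 = ⅕)
C = -18
F(U, A) = 4 - (A + U)/(⅕ + U) (F(U, A) = 4 - (A + U)/(U + ⅕) = 4 - (A + U)/(⅕ + U))
o(Q) = 7 + (-18 + Q)*(5 + Q) (o(Q) = 7 + (Q - 18)*(Q + 5) = 7 + (-18 + Q)*(5 + Q))
1/o(F(6, 0)) = 1/(-83 + ((4 - 5*0 + 15*6)/(1 + 5*6))² - 13*(4 - 5*0 + 15*6)/(1 + 5*6)) = 1/(-83 + ((4 + 0 + 90)/(1 + 30))² - 13*(4 + 0 + 90)/(1 + 30)) = 1/(-83 + (94/31)² - 13*94/31) = 1/(-83 + 8836/961 - 1222/31) = 1/(-108809/961) = -961/108809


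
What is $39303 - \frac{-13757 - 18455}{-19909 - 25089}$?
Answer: $\frac{884262091}{22499} \approx 39302.0$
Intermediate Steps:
$39303 - \frac{-13757 - 18455}{-19909 - 25089} = 39303 - - \frac{32212}{-44998} = 39303 - \left(-32212\right) \left(- \frac{1}{44998}\right) = 39303 - \frac{16106}{22499} = \frac{884262091}{22499}$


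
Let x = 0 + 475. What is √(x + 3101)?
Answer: 2*√894 ≈ 59.800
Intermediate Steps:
x = 475
√(x + 3101) = √(475 + 3101) = √3576 = 2*√894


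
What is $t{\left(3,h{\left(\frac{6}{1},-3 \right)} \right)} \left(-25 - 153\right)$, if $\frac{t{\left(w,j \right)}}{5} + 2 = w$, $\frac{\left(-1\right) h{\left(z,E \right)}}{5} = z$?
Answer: $-890$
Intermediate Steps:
$h{\left(z,E \right)} = - 5 z$
$t{\left(w,j \right)} = -10 + 5 w$
$t{\left(3,h{\left(\frac{6}{1},-3 \right)} \right)} \left(-25 - 153\right) = \left(-10 + 5 \cdot 3\right) \left(-25 - 153\right) = \left(-10 + 15\right) \left(-178\right) = 5 \left(-178\right) = -890$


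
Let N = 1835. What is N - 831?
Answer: 1004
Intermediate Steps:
N - 831 = 1835 - 831 = 1004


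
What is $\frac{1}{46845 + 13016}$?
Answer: $\frac{1}{59861} \approx 1.6705 \cdot 10^{-5}$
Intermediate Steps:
$\frac{1}{46845 + 13016} = \frac{1}{59861}$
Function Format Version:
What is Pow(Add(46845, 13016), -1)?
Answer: Rational(1, 59861) ≈ 1.6705e-5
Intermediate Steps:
Pow(Add(46845, 13016), -1) = Pow(59861, -1) = Rational(1, 59861)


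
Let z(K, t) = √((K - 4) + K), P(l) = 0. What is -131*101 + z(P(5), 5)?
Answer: -13231 + 2*I ≈ -13231.0 + 2.0*I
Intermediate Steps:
z(K, t) = √(-4 + 2*K) (z(K, t) = √((-4 + K) + K) = √(-4 + 2*K))
-131*101 + z(P(5), 5) = -131*101 + √(-4 + 2*0) = -13231 + √(-4 + 0) = -13231 + √(-4) = -13231 + 2*I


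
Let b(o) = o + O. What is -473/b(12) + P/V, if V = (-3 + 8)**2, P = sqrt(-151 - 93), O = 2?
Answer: -473/14 + 2*I*sqrt(61)/25 ≈ -33.786 + 0.62482*I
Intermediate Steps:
b(o) = 2 + o (b(o) = o + 2 = 2 + o)
P = 2*I*sqrt(61) (P = sqrt(-244) = 2*I*sqrt(61) ≈ 15.62*I)
V = 25 (V = 5**2 = 25)
-473/b(12) + P/V = -473/(2 + 12) + (2*I*sqrt(61))/25 = -473/14 + (2*I*sqrt(61))*(1/25) = -473*1/14 + 2*I*sqrt(61)/25 = -473/14 + 2*I*sqrt(61)/25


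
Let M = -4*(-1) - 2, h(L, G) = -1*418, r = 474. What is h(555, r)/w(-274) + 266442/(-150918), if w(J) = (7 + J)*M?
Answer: -6599692/6715851 ≈ -0.98270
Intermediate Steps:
h(L, G) = -418
M = 2 (M = 4 - 2 = 2)
w(J) = 14 + 2*J (w(J) = (7 + J)*2 = 14 + 2*J)
h(555, r)/w(-274) + 266442/(-150918) = -418/(14 + 2*(-274)) + 266442/(-150918) = -418/(14 - 548) + 266442*(-1/150918) = -418/(-534) - 44407/25153 = -418*(-1/534) - 44407/25153 = 209/267 - 44407/25153 = -6599692/6715851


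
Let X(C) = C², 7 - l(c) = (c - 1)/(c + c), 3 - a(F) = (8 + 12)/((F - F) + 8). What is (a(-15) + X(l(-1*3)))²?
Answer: 534361/324 ≈ 1649.3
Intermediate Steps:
a(F) = ½ (a(F) = 3 - (8 + 12)/((F - F) + 8) = 3 - 20/(0 + 8) = 3 - 20/8 = 3 - 1*5/2 = 3 - 5/2 = ½)
l(c) = 7 - (-1 + c)/(2*c) (l(c) = 7 - (c - 1)/(c + c) = 7 - (-1 + c)/(2*c))
(a(-15) + X(l(-1*3)))² = (½ + ((1 + 13*(-1*3))/(2*((-1*3))))²)² = (½ + ((½)*(1 + 13*(-3))/(-3))²)² = (½ + ((½)*(-⅓)*(1 - 39))²)² = (½ + ((½)*(-⅓)*(-38))²)² = (½ + (19/3)²)² = (½ + 361/9)² = (731/18)² = 534361/324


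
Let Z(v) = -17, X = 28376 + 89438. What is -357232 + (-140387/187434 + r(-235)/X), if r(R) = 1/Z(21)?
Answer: -2578945225272967/7219229571 ≈ -3.5723e+5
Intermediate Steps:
X = 117814
r(R) = -1/17 (r(R) = 1/(-17) = -1/17)
-357232 + (-140387/187434 + r(-235)/X) = -357232 + (-140387/187434 - 1/17/117814) = -357232 + (-140387*1/187434 - 1/17*1/117814) = -357232 + (-10799/14418 - 1/2002838) = -357232 - 5407165495/7219229571 = -2578945225272967/7219229571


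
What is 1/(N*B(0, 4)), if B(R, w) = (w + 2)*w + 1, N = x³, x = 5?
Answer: 1/3125 ≈ 0.00032000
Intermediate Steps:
N = 125 (N = 5³ = 125)
B(R, w) = 1 + w*(2 + w) (B(R, w) = (2 + w)*w + 1 = w*(2 + w) + 1 = 1 + w*(2 + w))
1/(N*B(0, 4)) = 1/(125*(1 + 4² + 2*4)) = 1/(125*(1 + 16 + 8)) = 1/(125*25) = 1/3125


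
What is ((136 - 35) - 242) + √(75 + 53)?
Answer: -141 + 8*√2 ≈ -129.69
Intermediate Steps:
((136 - 35) - 242) + √(75 + 53) = (101 - 242) + √128 = -141 + 8*√2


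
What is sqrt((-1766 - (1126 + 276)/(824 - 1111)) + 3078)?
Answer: 9*sqrt(1339142)/287 ≈ 36.289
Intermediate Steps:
sqrt((-1766 - (1126 + 276)/(824 - 1111)) + 3078) = sqrt((-1766 - 1402/(-287)) + 3078) = sqrt((-1766 - 1402*(-1)/287) + 3078) = sqrt((-1766 - 1*(-1402/287)) + 3078) = sqrt((-1766 + 1402/287) + 3078) = sqrt(-505440/287 + 3078) = sqrt(377946/287) = 9*sqrt(1339142)/287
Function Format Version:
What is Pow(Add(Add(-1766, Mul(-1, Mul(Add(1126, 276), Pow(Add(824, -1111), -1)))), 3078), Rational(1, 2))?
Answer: Mul(Rational(9, 287), Pow(1339142, Rational(1, 2))) ≈ 36.289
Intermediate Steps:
Pow(Add(Add(-1766, Mul(-1, Mul(Add(1126, 276), Pow(Add(824, -1111), -1)))), 3078), Rational(1, 2)) = Pow(Add(Add(-1766, Mul(-1, Mul(1402, Pow(-287, -1)))), 3078), Rational(1, 2)) = Pow(Add(Add(-1766, Mul(-1, Mul(1402, Rational(-1, 287)))), 3078), Rational(1, 2)) = Pow(Add(Add(-1766, Mul(-1, Rational(-1402, 287))), 3078), Rational(1, 2)) = Pow(Add(Add(-1766, Rational(1402, 287)), 3078), Rational(1, 2)) = Pow(Add(Rational(-505440, 287), 3078), Rational(1, 2)) = Pow(Rational(377946, 287), Rational(1, 2)) = Mul(Rational(9, 287), Pow(1339142, Rational(1, 2)))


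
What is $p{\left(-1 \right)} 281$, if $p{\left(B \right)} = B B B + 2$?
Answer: $281$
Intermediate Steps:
$p{\left(B \right)} = 2 + B^{3}$ ($p{\left(B \right)} = B B^{2} + 2 = B^{3} + 2 = 2 + B^{3}$)
$p{\left(-1 \right)} 281 = \left(2 + \left(-1\right)^{3}\right) 281 = \left(2 - 1\right) 281 = 1 \cdot 281 = 281$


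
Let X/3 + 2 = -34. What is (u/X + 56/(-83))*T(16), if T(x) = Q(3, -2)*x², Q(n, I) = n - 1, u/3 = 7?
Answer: -332416/747 ≈ -445.00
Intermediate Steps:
u = 21 (u = 3*7 = 21)
X = -108 (X = -6 + 3*(-34) = -6 - 102 = -108)
Q(n, I) = -1 + n
T(x) = 2*x² (T(x) = (-1 + 3)*x² = 2*x²)
(u/X + 56/(-83))*T(16) = (21/(-108) + 56/(-83))*(2*16²) = (21*(-1/108) + 56*(-1/83))*(2*256) = (-7/36 - 56/83)*512 = -2597/2988*512 = -332416/747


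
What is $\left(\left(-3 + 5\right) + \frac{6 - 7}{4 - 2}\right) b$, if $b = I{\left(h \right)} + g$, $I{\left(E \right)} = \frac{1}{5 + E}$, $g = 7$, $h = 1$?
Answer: $\frac{43}{4} \approx 10.75$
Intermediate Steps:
$b = \frac{43}{6}$ ($b = \frac{1}{5 + 1} + 7 = \frac{1}{6} + 7 = \frac{43}{6} \approx 7.1667$)
$\left(\left(-3 + 5\right) + \frac{6 - 7}{4 - 2}\right) b = \left(\left(-3 + 5\right) + \frac{6 - 7}{4 - 2}\right) \frac{43}{6} = \left(2 - \frac{1}{2}\right) \frac{43}{6} = \frac{3}{2} \cdot \frac{43}{6} = \frac{43}{4}$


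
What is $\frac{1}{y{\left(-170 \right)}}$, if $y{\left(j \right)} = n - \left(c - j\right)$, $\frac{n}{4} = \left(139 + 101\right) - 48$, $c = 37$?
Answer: $\frac{1}{561} \approx 0.0017825$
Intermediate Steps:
$n = 768$ ($n = 4 \left(\left(139 + 101\right) - 48\right) = 4 \left(240 - 48\right) = 4 \cdot 192 = 768$)
$y{\left(j \right)} = 731 + j$ ($y{\left(j \right)} = 768 - \left(37 - j\right) = 768 + \left(-37 + j\right) = 731 + j$)
$\frac{1}{y{\left(-170 \right)}} = \frac{1}{731 - 170} = \frac{1}{561}$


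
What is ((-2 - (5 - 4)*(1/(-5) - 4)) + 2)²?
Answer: 441/25 ≈ 17.640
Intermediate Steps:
((-2 - (5 - 4)*(1/(-5) - 4)) + 2)² = ((-2 - (-⅕ - 4)) + 2)² = ((-2 - (-21)/5) + 2)² = ((-2 - 1*(-21/5)) + 2)² = ((-2 + 21/5) + 2)² = (11/5 + 2)² = (21/5)² = 441/25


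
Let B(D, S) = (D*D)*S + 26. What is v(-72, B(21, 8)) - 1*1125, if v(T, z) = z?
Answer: 2429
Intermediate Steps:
B(D, S) = 26 + S*D**2 (B(D, S) = D**2*S + 26 = S*D**2 + 26 = 26 + S*D**2)
v(-72, B(21, 8)) - 1*1125 = (26 + 8*21**2) - 1*1125 = (26 + 8*441) - 1125 = (26 + 3528) - 1125 = 3554 - 1125 = 2429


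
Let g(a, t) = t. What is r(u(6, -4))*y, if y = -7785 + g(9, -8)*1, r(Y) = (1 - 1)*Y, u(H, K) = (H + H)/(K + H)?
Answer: 0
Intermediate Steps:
u(H, K) = 2*H/(H + K) (u(H, K) = (2*H)/(H + K) = 2*H/(H + K))
r(Y) = 0 (r(Y) = 0*Y = 0)
y = -7793 (y = -7785 - 8*1 = -7785 - 8 = -7793)
r(u(6, -4))*y = 0*(-7793) = 0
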